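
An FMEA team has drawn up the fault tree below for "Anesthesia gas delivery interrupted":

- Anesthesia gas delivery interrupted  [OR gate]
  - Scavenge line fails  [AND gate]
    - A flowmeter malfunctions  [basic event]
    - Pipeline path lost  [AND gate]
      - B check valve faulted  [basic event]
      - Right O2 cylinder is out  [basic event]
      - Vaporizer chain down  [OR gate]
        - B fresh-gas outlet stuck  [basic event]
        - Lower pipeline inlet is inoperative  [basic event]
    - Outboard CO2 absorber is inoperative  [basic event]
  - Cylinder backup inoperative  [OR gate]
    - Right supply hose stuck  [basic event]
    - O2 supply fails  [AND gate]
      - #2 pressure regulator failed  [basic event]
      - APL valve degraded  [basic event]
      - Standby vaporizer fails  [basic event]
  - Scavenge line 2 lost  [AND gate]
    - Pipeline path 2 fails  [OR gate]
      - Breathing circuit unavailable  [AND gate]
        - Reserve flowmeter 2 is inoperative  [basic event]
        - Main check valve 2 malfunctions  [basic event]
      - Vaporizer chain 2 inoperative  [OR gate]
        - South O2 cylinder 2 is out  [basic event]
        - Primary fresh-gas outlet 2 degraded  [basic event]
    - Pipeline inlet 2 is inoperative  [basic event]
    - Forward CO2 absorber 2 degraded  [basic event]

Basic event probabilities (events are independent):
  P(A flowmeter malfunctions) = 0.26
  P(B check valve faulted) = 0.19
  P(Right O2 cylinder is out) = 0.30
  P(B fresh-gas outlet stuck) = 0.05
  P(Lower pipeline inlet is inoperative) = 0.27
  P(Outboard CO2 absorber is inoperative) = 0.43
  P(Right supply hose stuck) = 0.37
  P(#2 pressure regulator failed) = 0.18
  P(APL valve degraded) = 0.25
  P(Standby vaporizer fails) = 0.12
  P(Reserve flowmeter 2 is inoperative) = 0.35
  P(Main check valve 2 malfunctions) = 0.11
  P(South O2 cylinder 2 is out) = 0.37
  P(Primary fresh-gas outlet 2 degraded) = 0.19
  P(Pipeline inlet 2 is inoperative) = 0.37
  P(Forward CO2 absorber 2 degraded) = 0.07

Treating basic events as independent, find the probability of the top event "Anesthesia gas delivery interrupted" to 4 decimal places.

P(Vaporizer chain down) [OR] = 1 − (1−0.05) × (1−0.27) = 0.306500
P(Pipeline path lost) [AND] = 0.19 × 0.30 × 0.306500 = 0.017471
P(Scavenge line fails) [AND] = 0.26 × 0.017471 × 0.43 = 0.001953
P(O2 supply fails) [AND] = 0.18 × 0.25 × 0.12 = 0.005400
P(Cylinder backup inoperative) [OR] = 1 − (1−0.37) × (1−0.005400) = 0.373402
P(Breathing circuit unavailable) [AND] = 0.35 × 0.11 = 0.038500
P(Vaporizer chain 2 inoperative) [OR] = 1 − (1−0.37) × (1−0.19) = 0.489700
P(Pipeline path 2 fails) [OR] = 1 − (1−0.038500) × (1−0.489700) = 0.509347
P(Scavenge line 2 lost) [AND] = 0.509347 × 0.37 × 0.07 = 0.013192
P(Anesthesia gas delivery interrupted) [OR] = 1 − (1−0.001953) × (1−0.373402) × (1−0.013192) = 0.382876
Rounded to 4 decimal places: P(Anesthesia gas delivery interrupted) ≈ 0.3829.

0.3829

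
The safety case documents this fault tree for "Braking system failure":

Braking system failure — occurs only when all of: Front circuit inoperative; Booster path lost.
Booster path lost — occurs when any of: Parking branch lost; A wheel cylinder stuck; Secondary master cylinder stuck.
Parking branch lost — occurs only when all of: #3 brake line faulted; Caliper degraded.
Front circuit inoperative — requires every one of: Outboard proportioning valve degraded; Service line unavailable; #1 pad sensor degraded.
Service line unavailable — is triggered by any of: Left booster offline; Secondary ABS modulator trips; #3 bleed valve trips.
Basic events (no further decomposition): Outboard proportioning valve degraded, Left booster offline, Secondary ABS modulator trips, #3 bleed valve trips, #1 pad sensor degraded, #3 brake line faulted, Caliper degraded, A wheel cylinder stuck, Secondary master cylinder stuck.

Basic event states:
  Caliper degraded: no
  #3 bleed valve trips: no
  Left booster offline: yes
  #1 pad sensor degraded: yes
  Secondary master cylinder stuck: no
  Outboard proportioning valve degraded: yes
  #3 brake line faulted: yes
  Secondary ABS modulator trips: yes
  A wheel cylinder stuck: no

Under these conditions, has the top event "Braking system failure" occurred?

No

Service line unavailable [OR]: Left booster offline=occurs, Secondary ABS modulator trips=occurs, #3 bleed valve trips=not → at least one input occurs → occurs.
Front circuit inoperative [AND]: Outboard proportioning valve degraded=occurs, Service line unavailable=occurs, #1 pad sensor degraded=occurs → all inputs occur → occurs.
Parking branch lost [AND]: #3 brake line faulted=occurs, Caliper degraded=not → not all inputs occur → does not occur.
Booster path lost [OR]: Parking branch lost=not, A wheel cylinder stuck=not, Secondary master cylinder stuck=not → no input occurs → does not occur.
Braking system failure [AND]: Front circuit inoperative=occurs, Booster path lost=not → not all inputs occur → does not occur.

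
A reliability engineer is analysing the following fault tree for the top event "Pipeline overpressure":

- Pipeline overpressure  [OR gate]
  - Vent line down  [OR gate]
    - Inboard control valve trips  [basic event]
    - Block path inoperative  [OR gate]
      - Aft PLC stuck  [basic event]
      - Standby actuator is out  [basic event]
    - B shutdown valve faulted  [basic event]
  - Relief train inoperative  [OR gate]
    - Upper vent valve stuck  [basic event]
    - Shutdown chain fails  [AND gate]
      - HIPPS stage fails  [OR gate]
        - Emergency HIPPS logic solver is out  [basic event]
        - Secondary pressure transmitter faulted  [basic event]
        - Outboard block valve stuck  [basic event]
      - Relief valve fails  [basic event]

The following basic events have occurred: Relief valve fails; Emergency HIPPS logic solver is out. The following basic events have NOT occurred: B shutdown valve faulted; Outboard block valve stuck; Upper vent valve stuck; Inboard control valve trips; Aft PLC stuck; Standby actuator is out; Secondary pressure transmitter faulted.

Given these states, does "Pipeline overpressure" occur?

Block path inoperative [OR]: Aft PLC stuck=not, Standby actuator is out=not → no input occurs → does not occur.
Vent line down [OR]: Inboard control valve trips=not, Block path inoperative=not, B shutdown valve faulted=not → no input occurs → does not occur.
HIPPS stage fails [OR]: Emergency HIPPS logic solver is out=occurs, Secondary pressure transmitter faulted=not, Outboard block valve stuck=not → at least one input occurs → occurs.
Shutdown chain fails [AND]: HIPPS stage fails=occurs, Relief valve fails=occurs → all inputs occur → occurs.
Relief train inoperative [OR]: Upper vent valve stuck=not, Shutdown chain fails=occurs → at least one input occurs → occurs.
Pipeline overpressure [OR]: Vent line down=not, Relief train inoperative=occurs → at least one input occurs → occurs.

Yes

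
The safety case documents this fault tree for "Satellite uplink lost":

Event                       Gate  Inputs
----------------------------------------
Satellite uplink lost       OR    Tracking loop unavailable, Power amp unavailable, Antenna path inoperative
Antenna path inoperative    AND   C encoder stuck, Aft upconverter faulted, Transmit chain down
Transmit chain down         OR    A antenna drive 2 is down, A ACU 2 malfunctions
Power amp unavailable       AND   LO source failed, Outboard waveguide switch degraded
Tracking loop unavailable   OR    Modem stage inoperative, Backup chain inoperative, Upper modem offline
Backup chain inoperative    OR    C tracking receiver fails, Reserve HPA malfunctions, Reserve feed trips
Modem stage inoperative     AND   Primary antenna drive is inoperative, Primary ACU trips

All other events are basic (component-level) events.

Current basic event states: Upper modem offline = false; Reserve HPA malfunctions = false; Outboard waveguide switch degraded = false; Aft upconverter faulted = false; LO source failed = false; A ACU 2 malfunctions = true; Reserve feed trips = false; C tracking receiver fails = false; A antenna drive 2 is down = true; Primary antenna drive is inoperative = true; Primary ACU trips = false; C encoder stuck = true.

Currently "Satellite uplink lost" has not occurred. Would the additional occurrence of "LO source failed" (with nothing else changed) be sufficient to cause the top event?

Counterfactual: set "LO source failed" to occurred.
Modem stage inoperative [AND]: Primary antenna drive is inoperative=occurs, Primary ACU trips=not → not all inputs occur → does not occur.
Backup chain inoperative [OR]: C tracking receiver fails=not, Reserve HPA malfunctions=not, Reserve feed trips=not → no input occurs → does not occur.
Tracking loop unavailable [OR]: Modem stage inoperative=not, Backup chain inoperative=not, Upper modem offline=not → no input occurs → does not occur.
Power amp unavailable [AND]: LO source failed=occurs, Outboard waveguide switch degraded=not → not all inputs occur → does not occur.
Transmit chain down [OR]: A antenna drive 2 is down=occurs, A ACU 2 malfunctions=occurs → at least one input occurs → occurs.
Antenna path inoperative [AND]: C encoder stuck=occurs, Aft upconverter faulted=not, Transmit chain down=occurs → not all inputs occur → does not occur.
Satellite uplink lost [OR]: Tracking loop unavailable=not, Power amp unavailable=not, Antenna path inoperative=not → no input occurs → does not occur.

No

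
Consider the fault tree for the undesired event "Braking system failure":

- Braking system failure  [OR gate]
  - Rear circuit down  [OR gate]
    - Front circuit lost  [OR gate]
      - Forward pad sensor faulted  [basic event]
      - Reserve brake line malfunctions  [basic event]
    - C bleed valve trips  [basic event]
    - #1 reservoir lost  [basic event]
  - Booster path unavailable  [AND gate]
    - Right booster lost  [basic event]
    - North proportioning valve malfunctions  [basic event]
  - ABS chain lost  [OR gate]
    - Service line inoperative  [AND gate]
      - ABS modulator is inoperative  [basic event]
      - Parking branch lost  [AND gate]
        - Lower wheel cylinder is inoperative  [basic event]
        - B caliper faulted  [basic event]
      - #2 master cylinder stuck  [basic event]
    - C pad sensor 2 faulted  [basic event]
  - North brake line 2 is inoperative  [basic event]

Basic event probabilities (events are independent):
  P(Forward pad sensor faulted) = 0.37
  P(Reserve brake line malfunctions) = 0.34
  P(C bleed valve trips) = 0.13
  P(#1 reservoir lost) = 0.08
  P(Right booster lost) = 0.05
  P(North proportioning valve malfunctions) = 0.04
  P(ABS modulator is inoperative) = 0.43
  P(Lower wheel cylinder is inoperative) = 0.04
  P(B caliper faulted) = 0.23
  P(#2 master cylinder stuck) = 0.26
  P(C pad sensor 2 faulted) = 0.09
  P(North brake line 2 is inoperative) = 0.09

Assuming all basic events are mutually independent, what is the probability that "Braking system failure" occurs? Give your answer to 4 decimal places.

0.7252

P(Front circuit lost) [OR] = 1 − (1−0.37) × (1−0.34) = 0.584200
P(Rear circuit down) [OR] = 1 − (1−0.584200) × (1−0.13) × (1−0.08) = 0.667194
P(Booster path unavailable) [AND] = 0.05 × 0.04 = 0.002000
P(Parking branch lost) [AND] = 0.04 × 0.23 = 0.009200
P(Service line inoperative) [AND] = 0.43 × 0.009200 × 0.26 = 0.001029
P(ABS chain lost) [OR] = 1 − (1−0.001029) × (1−0.09) = 0.090936
P(Braking system failure) [OR] = 1 − (1−0.667194) × (1−0.002000) × (1−0.090936) × (1−0.09) = 0.725237
Rounded to 4 decimal places: P(Braking system failure) ≈ 0.7252.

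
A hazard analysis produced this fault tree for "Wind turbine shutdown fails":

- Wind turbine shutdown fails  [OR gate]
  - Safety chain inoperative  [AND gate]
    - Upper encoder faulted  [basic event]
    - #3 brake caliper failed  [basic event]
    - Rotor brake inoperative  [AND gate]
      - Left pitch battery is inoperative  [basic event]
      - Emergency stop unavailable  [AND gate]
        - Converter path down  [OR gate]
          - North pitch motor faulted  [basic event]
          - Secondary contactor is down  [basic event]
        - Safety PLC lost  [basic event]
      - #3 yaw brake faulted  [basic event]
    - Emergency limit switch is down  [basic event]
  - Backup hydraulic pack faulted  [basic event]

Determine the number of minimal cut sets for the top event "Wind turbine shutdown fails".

3

Converter path down [OR]: union of children's cut sets → 2 cut set(s).
Emergency stop unavailable [AND]: one cut set from each child combined → 2 × 1 = 2 cut set(s).
Rotor brake inoperative [AND]: one cut set from each child combined → 1 × 2 × 1 = 2 cut set(s).
Safety chain inoperative [AND]: one cut set from each child combined → 1 × 1 × 2 × 1 = 2 cut set(s).
Wind turbine shutdown fails [OR]: union of children's cut sets → 3 cut set(s).
Minimal cut sets: {#3 brake caliper failed, #3 yaw brake faulted, Emergency limit switch is down, Left pitch battery is inoperative, North pitch motor faulted, Safety PLC lost, Upper encoder faulted}; {#3 brake caliper failed, #3 yaw brake faulted, Emergency limit switch is down, Left pitch battery is inoperative, Safety PLC lost, Secondary contactor is down, Upper encoder faulted}; {Backup hydraulic pack faulted}.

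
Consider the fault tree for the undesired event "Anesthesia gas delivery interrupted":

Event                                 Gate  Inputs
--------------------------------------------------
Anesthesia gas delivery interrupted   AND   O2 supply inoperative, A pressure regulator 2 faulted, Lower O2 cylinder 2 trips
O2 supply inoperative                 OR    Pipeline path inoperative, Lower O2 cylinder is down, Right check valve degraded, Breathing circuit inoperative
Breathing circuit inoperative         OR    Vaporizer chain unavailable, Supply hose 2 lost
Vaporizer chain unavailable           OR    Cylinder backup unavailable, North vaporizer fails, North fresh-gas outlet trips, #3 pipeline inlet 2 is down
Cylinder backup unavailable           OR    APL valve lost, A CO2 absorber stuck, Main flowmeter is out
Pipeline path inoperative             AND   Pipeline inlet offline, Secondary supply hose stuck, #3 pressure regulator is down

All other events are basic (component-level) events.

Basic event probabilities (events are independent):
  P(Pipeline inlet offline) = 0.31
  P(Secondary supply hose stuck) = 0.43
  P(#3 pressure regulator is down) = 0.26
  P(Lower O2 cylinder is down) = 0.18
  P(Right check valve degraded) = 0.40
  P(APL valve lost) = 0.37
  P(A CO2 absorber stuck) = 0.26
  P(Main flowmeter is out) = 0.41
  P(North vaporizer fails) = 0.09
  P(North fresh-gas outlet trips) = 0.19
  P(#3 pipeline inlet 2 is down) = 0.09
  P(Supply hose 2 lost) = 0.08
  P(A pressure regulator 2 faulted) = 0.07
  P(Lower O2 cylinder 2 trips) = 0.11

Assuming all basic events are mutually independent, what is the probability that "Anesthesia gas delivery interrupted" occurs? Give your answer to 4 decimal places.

P(Pipeline path inoperative) [AND] = 0.31 × 0.43 × 0.26 = 0.034658
P(Cylinder backup unavailable) [OR] = 1 − (1−0.37) × (1−0.26) × (1−0.41) = 0.724942
P(Vaporizer chain unavailable) [OR] = 1 − (1−0.724942) × (1−0.09) × (1−0.19) × (1−0.09) = 0.815502
P(Breathing circuit inoperative) [OR] = 1 − (1−0.815502) × (1−0.08) = 0.830262
P(O2 supply inoperative) [OR] = 1 − (1−0.034658) × (1−0.18) × (1−0.40) × (1−0.830262) = 0.919383
P(Anesthesia gas delivery interrupted) [AND] = 0.919383 × 0.07 × 0.11 = 0.007079
Rounded to 4 decimal places: P(Anesthesia gas delivery interrupted) ≈ 0.0071.

0.0071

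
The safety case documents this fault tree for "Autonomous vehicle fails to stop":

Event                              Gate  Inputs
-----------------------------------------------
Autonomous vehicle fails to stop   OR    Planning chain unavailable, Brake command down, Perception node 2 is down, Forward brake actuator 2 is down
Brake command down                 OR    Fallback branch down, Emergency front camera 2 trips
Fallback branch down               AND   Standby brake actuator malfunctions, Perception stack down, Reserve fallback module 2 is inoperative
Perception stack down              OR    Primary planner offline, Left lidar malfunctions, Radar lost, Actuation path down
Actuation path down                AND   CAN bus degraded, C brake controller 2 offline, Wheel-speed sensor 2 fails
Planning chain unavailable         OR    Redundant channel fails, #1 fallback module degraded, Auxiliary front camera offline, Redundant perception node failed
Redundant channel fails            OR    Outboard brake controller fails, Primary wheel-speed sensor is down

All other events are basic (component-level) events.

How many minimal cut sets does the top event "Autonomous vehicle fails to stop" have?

12

Redundant channel fails [OR]: union of children's cut sets → 2 cut set(s).
Planning chain unavailable [OR]: union of children's cut sets → 5 cut set(s).
Actuation path down [AND]: one cut set from each child combined → 1 × 1 × 1 = 1 cut set(s).
Perception stack down [OR]: union of children's cut sets → 4 cut set(s).
Fallback branch down [AND]: one cut set from each child combined → 1 × 4 × 1 = 4 cut set(s).
Brake command down [OR]: union of children's cut sets → 5 cut set(s).
Autonomous vehicle fails to stop [OR]: union of children's cut sets → 12 cut set(s).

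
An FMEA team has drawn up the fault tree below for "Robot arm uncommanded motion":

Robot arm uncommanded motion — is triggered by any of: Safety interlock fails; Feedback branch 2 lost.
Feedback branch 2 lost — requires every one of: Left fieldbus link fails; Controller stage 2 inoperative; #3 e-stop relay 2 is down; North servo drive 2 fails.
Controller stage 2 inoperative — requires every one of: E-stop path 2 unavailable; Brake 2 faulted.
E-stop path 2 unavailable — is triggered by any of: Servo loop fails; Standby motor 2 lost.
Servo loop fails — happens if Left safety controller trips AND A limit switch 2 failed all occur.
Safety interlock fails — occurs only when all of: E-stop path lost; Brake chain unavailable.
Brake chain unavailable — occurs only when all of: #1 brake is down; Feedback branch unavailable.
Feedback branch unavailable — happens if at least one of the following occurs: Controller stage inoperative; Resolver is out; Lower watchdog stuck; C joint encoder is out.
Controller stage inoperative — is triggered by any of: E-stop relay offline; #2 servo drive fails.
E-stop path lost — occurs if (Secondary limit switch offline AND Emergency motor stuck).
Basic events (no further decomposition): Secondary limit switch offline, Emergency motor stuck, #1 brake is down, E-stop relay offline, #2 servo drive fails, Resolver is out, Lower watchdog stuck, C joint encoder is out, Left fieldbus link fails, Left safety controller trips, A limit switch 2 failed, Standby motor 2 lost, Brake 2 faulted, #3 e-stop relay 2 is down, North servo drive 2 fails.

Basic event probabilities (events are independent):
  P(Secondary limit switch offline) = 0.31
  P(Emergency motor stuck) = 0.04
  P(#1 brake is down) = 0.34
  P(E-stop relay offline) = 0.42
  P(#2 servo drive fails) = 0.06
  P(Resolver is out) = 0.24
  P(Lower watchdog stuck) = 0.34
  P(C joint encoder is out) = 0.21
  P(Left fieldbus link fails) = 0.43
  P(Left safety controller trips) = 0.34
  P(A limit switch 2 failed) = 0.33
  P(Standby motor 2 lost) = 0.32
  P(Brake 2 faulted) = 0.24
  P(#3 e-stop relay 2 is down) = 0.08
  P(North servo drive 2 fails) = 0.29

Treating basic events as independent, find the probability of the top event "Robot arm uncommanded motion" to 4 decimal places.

P(E-stop path lost) [AND] = 0.31 × 0.04 = 0.012400
P(Controller stage inoperative) [OR] = 1 − (1−0.42) × (1−0.06) = 0.454800
P(Feedback branch unavailable) [OR] = 1 − (1−0.454800) × (1−0.24) × (1−0.34) × (1−0.21) = 0.783957
P(Brake chain unavailable) [AND] = 0.34 × 0.783957 = 0.266545
P(Safety interlock fails) [AND] = 0.012400 × 0.266545 = 0.003305
P(Servo loop fails) [AND] = 0.34 × 0.33 = 0.112200
P(E-stop path 2 unavailable) [OR] = 1 − (1−0.112200) × (1−0.32) = 0.396296
P(Controller stage 2 inoperative) [AND] = 0.396296 × 0.24 = 0.095111
P(Feedback branch 2 lost) [AND] = 0.43 × 0.095111 × 0.08 × 0.29 = 0.000949
P(Robot arm uncommanded motion) [OR] = 1 − (1−0.003305) × (1−0.000949) = 0.004251
Rounded to 4 decimal places: P(Robot arm uncommanded motion) ≈ 0.0043.

0.0043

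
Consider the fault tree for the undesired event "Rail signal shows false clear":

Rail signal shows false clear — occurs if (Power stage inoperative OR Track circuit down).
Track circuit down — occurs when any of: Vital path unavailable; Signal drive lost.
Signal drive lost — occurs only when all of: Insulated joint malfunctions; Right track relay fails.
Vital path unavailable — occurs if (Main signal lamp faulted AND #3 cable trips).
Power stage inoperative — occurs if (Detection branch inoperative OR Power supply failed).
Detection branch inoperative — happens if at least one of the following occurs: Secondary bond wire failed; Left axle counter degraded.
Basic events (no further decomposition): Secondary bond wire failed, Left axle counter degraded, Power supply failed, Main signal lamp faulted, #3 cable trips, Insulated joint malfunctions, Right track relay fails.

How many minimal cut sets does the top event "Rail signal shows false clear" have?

Detection branch inoperative [OR]: union of children's cut sets → 2 cut set(s).
Power stage inoperative [OR]: union of children's cut sets → 3 cut set(s).
Vital path unavailable [AND]: one cut set from each child combined → 1 × 1 = 1 cut set(s).
Signal drive lost [AND]: one cut set from each child combined → 1 × 1 = 1 cut set(s).
Track circuit down [OR]: union of children's cut sets → 2 cut set(s).
Rail signal shows false clear [OR]: union of children's cut sets → 5 cut set(s).
Minimal cut sets: {Secondary bond wire failed}; {Left axle counter degraded}; {Power supply failed}; {#3 cable trips, Main signal lamp faulted}; {Insulated joint malfunctions, Right track relay fails}.

5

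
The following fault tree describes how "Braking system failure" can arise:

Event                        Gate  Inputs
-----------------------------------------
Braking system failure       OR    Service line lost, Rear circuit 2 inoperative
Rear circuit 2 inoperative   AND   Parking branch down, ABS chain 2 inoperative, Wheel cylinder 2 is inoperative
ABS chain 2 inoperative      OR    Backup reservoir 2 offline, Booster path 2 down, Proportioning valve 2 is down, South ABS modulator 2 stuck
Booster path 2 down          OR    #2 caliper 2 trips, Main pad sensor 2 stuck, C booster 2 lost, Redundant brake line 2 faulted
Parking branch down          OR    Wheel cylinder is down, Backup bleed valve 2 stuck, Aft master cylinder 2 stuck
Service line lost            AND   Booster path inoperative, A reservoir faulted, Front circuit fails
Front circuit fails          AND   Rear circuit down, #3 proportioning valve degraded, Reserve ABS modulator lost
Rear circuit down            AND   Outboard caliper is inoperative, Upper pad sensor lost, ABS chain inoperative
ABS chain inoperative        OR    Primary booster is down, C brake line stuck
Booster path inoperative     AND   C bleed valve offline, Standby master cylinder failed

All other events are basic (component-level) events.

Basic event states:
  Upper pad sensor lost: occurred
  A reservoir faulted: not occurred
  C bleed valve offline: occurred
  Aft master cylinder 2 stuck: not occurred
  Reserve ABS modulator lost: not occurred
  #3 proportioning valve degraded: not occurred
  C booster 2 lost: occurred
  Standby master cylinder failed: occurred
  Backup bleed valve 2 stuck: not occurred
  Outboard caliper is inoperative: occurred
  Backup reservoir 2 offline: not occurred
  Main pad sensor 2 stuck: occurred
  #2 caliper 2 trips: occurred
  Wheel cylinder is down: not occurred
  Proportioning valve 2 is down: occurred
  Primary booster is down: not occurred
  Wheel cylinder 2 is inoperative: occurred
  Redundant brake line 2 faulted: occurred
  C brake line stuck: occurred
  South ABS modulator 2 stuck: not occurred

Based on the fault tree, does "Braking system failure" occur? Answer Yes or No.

Booster path inoperative [AND]: C bleed valve offline=occurs, Standby master cylinder failed=occurs → all inputs occur → occurs.
ABS chain inoperative [OR]: Primary booster is down=not, C brake line stuck=occurs → at least one input occurs → occurs.
Rear circuit down [AND]: Outboard caliper is inoperative=occurs, Upper pad sensor lost=occurs, ABS chain inoperative=occurs → all inputs occur → occurs.
Front circuit fails [AND]: Rear circuit down=occurs, #3 proportioning valve degraded=not, Reserve ABS modulator lost=not → not all inputs occur → does not occur.
Service line lost [AND]: Booster path inoperative=occurs, A reservoir faulted=not, Front circuit fails=not → not all inputs occur → does not occur.
Parking branch down [OR]: Wheel cylinder is down=not, Backup bleed valve 2 stuck=not, Aft master cylinder 2 stuck=not → no input occurs → does not occur.
Booster path 2 down [OR]: #2 caliper 2 trips=occurs, Main pad sensor 2 stuck=occurs, C booster 2 lost=occurs, Redundant brake line 2 faulted=occurs → at least one input occurs → occurs.
ABS chain 2 inoperative [OR]: Backup reservoir 2 offline=not, Booster path 2 down=occurs, Proportioning valve 2 is down=occurs, South ABS modulator 2 stuck=not → at least one input occurs → occurs.
Rear circuit 2 inoperative [AND]: Parking branch down=not, ABS chain 2 inoperative=occurs, Wheel cylinder 2 is inoperative=occurs → not all inputs occur → does not occur.
Braking system failure [OR]: Service line lost=not, Rear circuit 2 inoperative=not → no input occurs → does not occur.

No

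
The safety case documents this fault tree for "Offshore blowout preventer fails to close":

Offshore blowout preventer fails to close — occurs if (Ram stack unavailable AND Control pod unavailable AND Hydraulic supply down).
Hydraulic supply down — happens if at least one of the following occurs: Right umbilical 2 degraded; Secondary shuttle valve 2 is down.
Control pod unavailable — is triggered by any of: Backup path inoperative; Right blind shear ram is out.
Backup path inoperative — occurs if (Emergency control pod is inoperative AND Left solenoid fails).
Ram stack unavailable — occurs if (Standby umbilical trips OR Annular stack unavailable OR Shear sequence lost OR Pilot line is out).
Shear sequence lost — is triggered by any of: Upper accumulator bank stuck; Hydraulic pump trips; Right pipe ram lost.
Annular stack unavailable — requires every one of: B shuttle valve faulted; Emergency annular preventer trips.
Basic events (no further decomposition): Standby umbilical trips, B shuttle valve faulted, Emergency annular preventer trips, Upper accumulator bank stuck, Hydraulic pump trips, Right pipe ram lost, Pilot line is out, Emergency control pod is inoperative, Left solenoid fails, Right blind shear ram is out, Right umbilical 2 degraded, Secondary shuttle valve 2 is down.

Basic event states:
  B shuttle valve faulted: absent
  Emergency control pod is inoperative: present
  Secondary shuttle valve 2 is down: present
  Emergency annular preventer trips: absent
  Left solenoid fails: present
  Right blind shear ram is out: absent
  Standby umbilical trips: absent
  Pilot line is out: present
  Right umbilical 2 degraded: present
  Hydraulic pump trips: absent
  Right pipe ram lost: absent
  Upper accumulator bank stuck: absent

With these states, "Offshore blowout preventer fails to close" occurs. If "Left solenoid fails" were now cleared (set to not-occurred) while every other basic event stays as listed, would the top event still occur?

Counterfactual: set "Left solenoid fails" to not occurred.
Annular stack unavailable [AND]: B shuttle valve faulted=not, Emergency annular preventer trips=not → not all inputs occur → does not occur.
Shear sequence lost [OR]: Upper accumulator bank stuck=not, Hydraulic pump trips=not, Right pipe ram lost=not → no input occurs → does not occur.
Ram stack unavailable [OR]: Standby umbilical trips=not, Annular stack unavailable=not, Shear sequence lost=not, Pilot line is out=occurs → at least one input occurs → occurs.
Backup path inoperative [AND]: Emergency control pod is inoperative=occurs, Left solenoid fails=not → not all inputs occur → does not occur.
Control pod unavailable [OR]: Backup path inoperative=not, Right blind shear ram is out=not → no input occurs → does not occur.
Hydraulic supply down [OR]: Right umbilical 2 degraded=occurs, Secondary shuttle valve 2 is down=occurs → at least one input occurs → occurs.
Offshore blowout preventer fails to close [AND]: Ram stack unavailable=occurs, Control pod unavailable=not, Hydraulic supply down=occurs → not all inputs occur → does not occur.

No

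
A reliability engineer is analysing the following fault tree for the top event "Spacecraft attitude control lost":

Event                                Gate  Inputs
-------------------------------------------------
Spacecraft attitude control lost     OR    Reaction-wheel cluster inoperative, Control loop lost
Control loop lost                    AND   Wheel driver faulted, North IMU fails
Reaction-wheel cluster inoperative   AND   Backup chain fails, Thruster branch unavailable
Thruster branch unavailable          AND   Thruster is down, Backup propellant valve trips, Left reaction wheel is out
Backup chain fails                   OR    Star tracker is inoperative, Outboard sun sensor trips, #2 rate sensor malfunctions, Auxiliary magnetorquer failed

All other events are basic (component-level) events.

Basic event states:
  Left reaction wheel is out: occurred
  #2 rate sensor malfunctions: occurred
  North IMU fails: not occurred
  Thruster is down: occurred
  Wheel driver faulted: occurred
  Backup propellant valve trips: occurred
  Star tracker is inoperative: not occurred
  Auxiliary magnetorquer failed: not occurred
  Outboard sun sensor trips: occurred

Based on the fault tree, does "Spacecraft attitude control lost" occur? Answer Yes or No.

Backup chain fails [OR]: Star tracker is inoperative=not, Outboard sun sensor trips=occurs, #2 rate sensor malfunctions=occurs, Auxiliary magnetorquer failed=not → at least one input occurs → occurs.
Thruster branch unavailable [AND]: Thruster is down=occurs, Backup propellant valve trips=occurs, Left reaction wheel is out=occurs → all inputs occur → occurs.
Reaction-wheel cluster inoperative [AND]: Backup chain fails=occurs, Thruster branch unavailable=occurs → all inputs occur → occurs.
Control loop lost [AND]: Wheel driver faulted=occurs, North IMU fails=not → not all inputs occur → does not occur.
Spacecraft attitude control lost [OR]: Reaction-wheel cluster inoperative=occurs, Control loop lost=not → at least one input occurs → occurs.

Yes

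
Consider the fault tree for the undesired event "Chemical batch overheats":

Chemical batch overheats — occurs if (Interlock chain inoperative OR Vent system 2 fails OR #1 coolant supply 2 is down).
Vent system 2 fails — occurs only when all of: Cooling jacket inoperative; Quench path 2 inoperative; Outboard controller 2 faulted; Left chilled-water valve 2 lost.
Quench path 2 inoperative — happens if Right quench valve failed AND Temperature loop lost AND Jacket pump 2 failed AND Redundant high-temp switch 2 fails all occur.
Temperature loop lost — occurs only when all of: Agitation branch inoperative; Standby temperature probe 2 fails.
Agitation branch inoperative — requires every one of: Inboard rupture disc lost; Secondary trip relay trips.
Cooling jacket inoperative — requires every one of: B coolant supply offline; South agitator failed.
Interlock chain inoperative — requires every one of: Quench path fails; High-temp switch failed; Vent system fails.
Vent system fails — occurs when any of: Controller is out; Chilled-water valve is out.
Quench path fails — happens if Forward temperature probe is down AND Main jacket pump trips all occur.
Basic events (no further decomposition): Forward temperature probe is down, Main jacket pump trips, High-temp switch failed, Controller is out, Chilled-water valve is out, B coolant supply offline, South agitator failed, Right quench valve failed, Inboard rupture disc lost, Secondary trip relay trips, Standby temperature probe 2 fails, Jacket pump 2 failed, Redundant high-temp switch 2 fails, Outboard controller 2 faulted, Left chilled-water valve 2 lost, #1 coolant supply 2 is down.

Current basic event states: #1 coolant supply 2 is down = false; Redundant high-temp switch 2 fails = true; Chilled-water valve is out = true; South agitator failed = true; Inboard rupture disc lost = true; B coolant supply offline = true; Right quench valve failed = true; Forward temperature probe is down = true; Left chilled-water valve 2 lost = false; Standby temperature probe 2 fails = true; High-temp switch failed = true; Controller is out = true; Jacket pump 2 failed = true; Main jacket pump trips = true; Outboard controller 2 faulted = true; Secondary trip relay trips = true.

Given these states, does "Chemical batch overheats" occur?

Yes

Quench path fails [AND]: Forward temperature probe is down=occurs, Main jacket pump trips=occurs → all inputs occur → occurs.
Vent system fails [OR]: Controller is out=occurs, Chilled-water valve is out=occurs → at least one input occurs → occurs.
Interlock chain inoperative [AND]: Quench path fails=occurs, High-temp switch failed=occurs, Vent system fails=occurs → all inputs occur → occurs.
Cooling jacket inoperative [AND]: B coolant supply offline=occurs, South agitator failed=occurs → all inputs occur → occurs.
Agitation branch inoperative [AND]: Inboard rupture disc lost=occurs, Secondary trip relay trips=occurs → all inputs occur → occurs.
Temperature loop lost [AND]: Agitation branch inoperative=occurs, Standby temperature probe 2 fails=occurs → all inputs occur → occurs.
Quench path 2 inoperative [AND]: Right quench valve failed=occurs, Temperature loop lost=occurs, Jacket pump 2 failed=occurs, Redundant high-temp switch 2 fails=occurs → all inputs occur → occurs.
Vent system 2 fails [AND]: Cooling jacket inoperative=occurs, Quench path 2 inoperative=occurs, Outboard controller 2 faulted=occurs, Left chilled-water valve 2 lost=not → not all inputs occur → does not occur.
Chemical batch overheats [OR]: Interlock chain inoperative=occurs, Vent system 2 fails=not, #1 coolant supply 2 is down=not → at least one input occurs → occurs.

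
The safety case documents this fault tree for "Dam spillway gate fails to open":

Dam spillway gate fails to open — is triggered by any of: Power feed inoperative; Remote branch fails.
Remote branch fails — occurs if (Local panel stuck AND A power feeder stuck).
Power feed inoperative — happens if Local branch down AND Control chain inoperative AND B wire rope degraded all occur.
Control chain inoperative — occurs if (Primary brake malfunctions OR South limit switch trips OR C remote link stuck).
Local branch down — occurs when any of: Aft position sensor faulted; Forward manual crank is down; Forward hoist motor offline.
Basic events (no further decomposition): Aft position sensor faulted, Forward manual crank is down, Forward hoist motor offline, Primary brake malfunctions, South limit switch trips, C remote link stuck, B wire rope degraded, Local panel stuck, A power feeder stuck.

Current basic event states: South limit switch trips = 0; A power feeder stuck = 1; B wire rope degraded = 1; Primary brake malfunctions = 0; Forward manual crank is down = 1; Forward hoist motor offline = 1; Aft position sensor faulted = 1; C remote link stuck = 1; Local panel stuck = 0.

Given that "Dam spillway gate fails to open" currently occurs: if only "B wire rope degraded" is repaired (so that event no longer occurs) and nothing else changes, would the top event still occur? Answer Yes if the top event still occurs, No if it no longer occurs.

No

Counterfactual: set "B wire rope degraded" to not occurred.
Local branch down [OR]: Aft position sensor faulted=occurs, Forward manual crank is down=occurs, Forward hoist motor offline=occurs → at least one input occurs → occurs.
Control chain inoperative [OR]: Primary brake malfunctions=not, South limit switch trips=not, C remote link stuck=occurs → at least one input occurs → occurs.
Power feed inoperative [AND]: Local branch down=occurs, Control chain inoperative=occurs, B wire rope degraded=not → not all inputs occur → does not occur.
Remote branch fails [AND]: Local panel stuck=not, A power feeder stuck=occurs → not all inputs occur → does not occur.
Dam spillway gate fails to open [OR]: Power feed inoperative=not, Remote branch fails=not → no input occurs → does not occur.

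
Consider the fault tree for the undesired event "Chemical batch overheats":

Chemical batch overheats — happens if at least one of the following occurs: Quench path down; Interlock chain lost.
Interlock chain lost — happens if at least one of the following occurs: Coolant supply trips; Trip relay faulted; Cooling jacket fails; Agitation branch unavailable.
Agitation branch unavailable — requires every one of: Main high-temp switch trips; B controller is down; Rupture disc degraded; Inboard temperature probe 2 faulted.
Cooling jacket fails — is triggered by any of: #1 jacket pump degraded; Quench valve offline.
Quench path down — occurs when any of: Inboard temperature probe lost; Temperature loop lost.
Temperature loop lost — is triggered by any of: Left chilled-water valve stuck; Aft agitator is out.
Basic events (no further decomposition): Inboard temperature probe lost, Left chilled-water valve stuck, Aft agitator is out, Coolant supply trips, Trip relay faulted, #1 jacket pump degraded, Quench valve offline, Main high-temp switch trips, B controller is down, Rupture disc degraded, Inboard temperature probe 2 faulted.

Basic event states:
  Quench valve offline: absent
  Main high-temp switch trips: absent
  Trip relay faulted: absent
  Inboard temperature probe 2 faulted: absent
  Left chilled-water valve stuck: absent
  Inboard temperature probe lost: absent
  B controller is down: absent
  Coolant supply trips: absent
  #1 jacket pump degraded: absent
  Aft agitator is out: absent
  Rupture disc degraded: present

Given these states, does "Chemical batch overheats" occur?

No

Temperature loop lost [OR]: Left chilled-water valve stuck=not, Aft agitator is out=not → no input occurs → does not occur.
Quench path down [OR]: Inboard temperature probe lost=not, Temperature loop lost=not → no input occurs → does not occur.
Cooling jacket fails [OR]: #1 jacket pump degraded=not, Quench valve offline=not → no input occurs → does not occur.
Agitation branch unavailable [AND]: Main high-temp switch trips=not, B controller is down=not, Rupture disc degraded=occurs, Inboard temperature probe 2 faulted=not → not all inputs occur → does not occur.
Interlock chain lost [OR]: Coolant supply trips=not, Trip relay faulted=not, Cooling jacket fails=not, Agitation branch unavailable=not → no input occurs → does not occur.
Chemical batch overheats [OR]: Quench path down=not, Interlock chain lost=not → no input occurs → does not occur.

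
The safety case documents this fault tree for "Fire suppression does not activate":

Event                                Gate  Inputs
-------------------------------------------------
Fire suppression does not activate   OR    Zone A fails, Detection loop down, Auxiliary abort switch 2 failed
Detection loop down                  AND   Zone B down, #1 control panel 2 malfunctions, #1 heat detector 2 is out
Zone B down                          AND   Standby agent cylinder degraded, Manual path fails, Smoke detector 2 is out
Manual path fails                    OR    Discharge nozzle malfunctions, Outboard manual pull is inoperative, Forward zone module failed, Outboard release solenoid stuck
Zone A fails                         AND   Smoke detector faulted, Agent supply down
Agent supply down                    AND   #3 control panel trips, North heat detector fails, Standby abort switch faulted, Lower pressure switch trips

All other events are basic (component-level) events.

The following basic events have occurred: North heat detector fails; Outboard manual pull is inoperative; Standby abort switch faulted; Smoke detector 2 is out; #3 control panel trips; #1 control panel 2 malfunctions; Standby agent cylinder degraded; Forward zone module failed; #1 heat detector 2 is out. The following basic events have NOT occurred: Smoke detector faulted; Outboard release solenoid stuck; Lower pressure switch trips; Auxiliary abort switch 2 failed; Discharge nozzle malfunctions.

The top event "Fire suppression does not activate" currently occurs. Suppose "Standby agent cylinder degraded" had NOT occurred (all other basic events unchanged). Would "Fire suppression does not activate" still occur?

Counterfactual: set "Standby agent cylinder degraded" to not occurred.
Agent supply down [AND]: #3 control panel trips=occurs, North heat detector fails=occurs, Standby abort switch faulted=occurs, Lower pressure switch trips=not → not all inputs occur → does not occur.
Zone A fails [AND]: Smoke detector faulted=not, Agent supply down=not → not all inputs occur → does not occur.
Manual path fails [OR]: Discharge nozzle malfunctions=not, Outboard manual pull is inoperative=occurs, Forward zone module failed=occurs, Outboard release solenoid stuck=not → at least one input occurs → occurs.
Zone B down [AND]: Standby agent cylinder degraded=not, Manual path fails=occurs, Smoke detector 2 is out=occurs → not all inputs occur → does not occur.
Detection loop down [AND]: Zone B down=not, #1 control panel 2 malfunctions=occurs, #1 heat detector 2 is out=occurs → not all inputs occur → does not occur.
Fire suppression does not activate [OR]: Zone A fails=not, Detection loop down=not, Auxiliary abort switch 2 failed=not → no input occurs → does not occur.

No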